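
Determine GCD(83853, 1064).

Euclid: 83853 = 78·1064 + 861; 1064 = 1·861 + 203; 861 = 4·203 + 49; 203 = 4·49 + 7; 49 = 7·7 + 0. Last nonzero remainder: 7.

7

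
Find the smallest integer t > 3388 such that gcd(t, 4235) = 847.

Multiples of 847 above 3388: 847·5, 847·6, … . Need the cofactor coprime to 4235/847 = 5.
Checking s = 5, 6, … the first with gcd(s, 5) = 1 is s = 6, giving 5082.

5082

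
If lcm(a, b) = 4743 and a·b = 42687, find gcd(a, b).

gcd·lcm = product, so gcd = 42687/4743 = 9.

9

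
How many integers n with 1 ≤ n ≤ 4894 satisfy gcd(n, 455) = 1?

3098

Prime factors of 455: 5, 7, 13. Count integers ≤ 4894 divisible by none of them.
By inclusion–exclusion: 4894 − ⌊4894/5⌋ − ⌊4894/7⌋ − ⌊4894/13⌋ + ⌊4894/35⌋ + ⌊4894/65⌋ + ⌊4894/91⌋ − ⌊4894/455⌋ = 3098.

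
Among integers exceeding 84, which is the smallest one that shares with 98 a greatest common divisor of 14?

98 = 14·7. Any k with gcd(k, 98) = 14 is a multiple of 14, say 14s, with s coprime to 7.
Need s > 84/14, so s ≥ 7. First s ≥ 7 with gcd(s, 7) = 1 is s = 8. Thus k = 14·8 = 112.

112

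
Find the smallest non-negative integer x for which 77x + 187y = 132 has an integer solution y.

Reduce mod 187: 77x ≡ 132 (mod 187). With g = gcd(77, 187) = 11 dividing 132, divide through: 7x ≡ 12 (mod 17).
Since gcd(7, 17) = 1, x ≡ 12·(7)⁻¹ ≡ 9 (mod 17). Smallest non-negative: 9.

9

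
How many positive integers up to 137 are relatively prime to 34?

34 = 2·17. Inclusion–exclusion on these primes:
137 − ⌊137/2⌋ − ⌊137/17⌋ + ⌊137/34⌋ = 65

65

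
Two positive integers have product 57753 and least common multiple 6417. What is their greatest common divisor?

gcd·lcm = product, so gcd = 57753/6417 = 9.

9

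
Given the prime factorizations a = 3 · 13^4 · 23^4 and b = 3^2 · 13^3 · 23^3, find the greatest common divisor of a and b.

80192697

min exponent per shared prime: 3 · 13^3 · 23^3 = 80192697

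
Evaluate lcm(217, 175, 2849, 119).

217 = 7 · 31; 175 = 5² · 7; 2849 = 7 · 11 · 37; 119 = 7 · 17
lcm takes max exponent of each prime: 5² · 7 · 11 · 17 · 31 · 37 = 37535575

37535575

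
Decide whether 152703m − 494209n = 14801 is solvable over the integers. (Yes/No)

Yes

gcd(152703, 494209): 494209 = 3·152703 + 36100; 152703 = 4·36100 + 8303; 36100 = 4·8303 + 2888; 8303 = 2·2888 + 2527; 2888 = 1·2527 + 361; 2527 = 7·361 + 0 → 361
361 divides 14801, so a solution exists.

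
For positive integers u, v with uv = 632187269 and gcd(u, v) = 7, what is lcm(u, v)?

gcd·lcm = product, so lcm = 632187269/7 = 90312467.

90312467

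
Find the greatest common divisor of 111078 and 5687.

Euclid: 111078 = 19·5687 + 3025; 5687 = 1·3025 + 2662; 3025 = 1·2662 + 363; 2662 = 7·363 + 121; 363 = 3·121 + 0. Last nonzero remainder: 121.

121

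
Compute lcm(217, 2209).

479353

217 = 7 · 31; 2209 = 47²
max exponents: 7 · 31 · 47² = 479353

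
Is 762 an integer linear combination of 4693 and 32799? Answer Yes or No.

By Bézout, 4693m + 32799n = 762 has integer solutions iff gcd(4693, 32799) | 762.
Euclid: 32799 = 6·4693 + 4641; 4693 = 1·4641 + 52; 4641 = 89·52 + 13; 52 = 4·13 + 0. gcd = 13; 762 mod 13 = 8. No.

No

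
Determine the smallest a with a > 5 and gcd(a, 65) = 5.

10

Multiples of 5 above 5: 5·2, 5·3, … . Need the cofactor coprime to 65/5 = 13.
Checking s = 2, 3, … the first with gcd(s, 13) = 1 is s = 2, giving 10.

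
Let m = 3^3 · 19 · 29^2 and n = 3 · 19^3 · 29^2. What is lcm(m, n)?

155747313

max exponent per prime: 3^3 · 19^3 · 29^2 = 155747313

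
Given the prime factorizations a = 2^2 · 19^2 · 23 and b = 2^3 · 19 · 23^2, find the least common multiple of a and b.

1527752

max exponent per prime: 2^3 · 19^2 · 23^2 = 1527752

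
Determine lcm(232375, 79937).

9992125

gcd first: 232375 = 2·79937 + 72501; 79937 = 1·72501 + 7436; 72501 = 9·7436 + 5577; 7436 = 1·5577 + 1859; 5577 = 3·1859 + 0 → gcd = 1859
lcm = 232375·79937/gcd = 18575360375/1859 = 9992125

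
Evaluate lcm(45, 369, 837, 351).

lcm(45, 369) = 45·369/gcd = 16605/9 = 1845
lcm(1845, 837) = 1845·837/gcd = 1544265/9 = 171585
lcm(171585, 351) = 171585·351/gcd = 60226335/27 = 2230605

2230605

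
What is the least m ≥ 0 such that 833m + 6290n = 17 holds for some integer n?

219

gcd(833, 6290) = 17 (Euclid: 6290 = 7·833 + 459; 833 = 1·459 + 374; 459 = 1·374 + 85; 374 = 4·85 + 34; 85 = 2·34 + 17; 34 = 2·17 + 0), and 17 | 17.
Extended Euclid: 833·(-151) + 6290·(20) = 17. Scale by 1: m₀ = -151.
General solution m = m₀ + 370t; reducing mod 370 gives m = 219 (and n = -29).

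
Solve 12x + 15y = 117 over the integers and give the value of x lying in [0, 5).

Euclid: 15 = 1·12 + 3; 12 = 4·3 + 0 → gcd = 3; 117 = 3·39.
Back-substitution yields 12·(-1) + 15·(1) = 3, so one solution is x = -1·39 = -39, y = 1·39 = 39.
Solutions in x differ by 15/3 = 5; the one in [0, 5) is -39 mod 5 = 1.

1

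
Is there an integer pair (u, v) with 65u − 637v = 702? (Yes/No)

gcd(65, 637): 637 = 9·65 + 52; 65 = 1·52 + 13; 52 = 4·13 + 0 → 13
13 divides 702, so a solution exists.

Yes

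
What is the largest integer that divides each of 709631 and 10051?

19

Euclid: 709631 = 70·10051 + 6061; 10051 = 1·6061 + 3990; 6061 = 1·3990 + 2071; 3990 = 1·2071 + 1919; 2071 = 1·1919 + 152; 1919 = 12·152 + 95; 152 = 1·95 + 57; 95 = 1·57 + 38; 57 = 1·38 + 19; 38 = 2·19 + 0. Last nonzero remainder: 19.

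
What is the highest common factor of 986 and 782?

34

Euclid: 986 = 1·782 + 204; 782 = 3·204 + 170; 204 = 1·170 + 34; 170 = 5·34 + 0. Last nonzero remainder: 34.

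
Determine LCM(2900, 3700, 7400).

214600

2900 = 2² · 5² · 29; 3700 = 2² · 5² · 37; 7400 = 2³ · 5² · 37
lcm takes max exponent of each prime: 2³ · 5² · 29 · 37 = 214600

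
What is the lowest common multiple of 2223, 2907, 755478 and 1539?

1502645742

2223 = 3² · 13 · 19; 2907 = 3² · 17 · 19; 755478 = 2 · 3² · 19 · 47²; 1539 = 3⁴ · 19
lcm takes max exponent of each prime: 2 · 3⁴ · 13 · 17 · 19 · 47² = 1502645742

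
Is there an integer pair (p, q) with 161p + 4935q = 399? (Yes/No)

gcd(161, 4935): 4935 = 30·161 + 105; 161 = 1·105 + 56; 105 = 1·56 + 49; 56 = 1·49 + 7; 49 = 7·7 + 0 → 7
7 divides 399, so a solution exists.

Yes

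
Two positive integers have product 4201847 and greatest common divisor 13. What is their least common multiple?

Since gcd(a,b)·lcm(a,b) = ab, lcm = 4201847/13 = 323219.

323219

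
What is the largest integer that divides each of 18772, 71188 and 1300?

52

gcd(18772, 71188): 71188 = 3·18772 + 14872; 18772 = 1·14872 + 3900; 14872 = 3·3900 + 3172; 3900 = 1·3172 + 728; 3172 = 4·728 + 260; 728 = 2·260 + 208; 260 = 1·208 + 52; 208 = 4·52 + 0 → 52
gcd(52, 1300): 1300 = 25·52 + 0 → 52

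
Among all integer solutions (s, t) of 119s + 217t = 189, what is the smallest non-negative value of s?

gcd(119, 217) = 7 (Euclid: 217 = 1·119 + 98; 119 = 1·98 + 21; 98 = 4·21 + 14; 21 = 1·14 + 7; 14 = 2·7 + 0), and 7 | 189.
Extended Euclid: 119·(11) + 217·(-6) = 7. Scale by 27: s₀ = 297.
General solution s = s₀ + 31k; reducing mod 31 gives s = 18 (and t = -9).

18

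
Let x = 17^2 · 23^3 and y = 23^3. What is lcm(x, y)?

3516263

max exponent per prime: 17^2 · 23^3 = 3516263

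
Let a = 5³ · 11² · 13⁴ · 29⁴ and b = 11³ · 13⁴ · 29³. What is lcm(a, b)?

max exponent per prime: 5³ · 11³ · 13⁴ · 29⁴ = 3360883583146375

3360883583146375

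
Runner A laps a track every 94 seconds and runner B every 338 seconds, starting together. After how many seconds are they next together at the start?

15886

94 = 2 · 47; 338 = 2 · 13²
max exponents: 2 · 13² · 47 = 15886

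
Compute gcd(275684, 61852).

275684 = 2² · 41³
61852 = 2² · 7 · 47²
Common: 2² = 4

4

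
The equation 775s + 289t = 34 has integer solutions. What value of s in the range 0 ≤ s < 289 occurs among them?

119

Euclid: 775 = 2·289 + 197; 289 = 1·197 + 92; 197 = 2·92 + 13; 92 = 7·13 + 1; 13 = 13·1 + 0 → gcd = 1; 34 = 1·34.
Back-substitution yields 775·(-22) + 289·(59) = 1, so one solution is s = -22·34 = -748, t = 59·34 = 2006.
Solutions in s differ by 289/1 = 289; the one in [0, 289) is -748 mod 289 = 119.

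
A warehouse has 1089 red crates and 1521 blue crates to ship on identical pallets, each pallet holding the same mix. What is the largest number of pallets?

9

1089 = 3² · 11²
1521 = 3² · 13²
Common: 3² = 9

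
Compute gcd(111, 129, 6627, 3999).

3

gcd(111, 129): 129 = 1·111 + 18; 111 = 6·18 + 3; 18 = 6·3 + 0 → 3
gcd(3, 6627): 6627 = 2209·3 + 0 → 3
gcd(3, 3999): 3999 = 1333·3 + 0 → 3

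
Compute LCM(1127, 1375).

1549625

gcd first: 1375 = 1·1127 + 248; 1127 = 4·248 + 135; 248 = 1·135 + 113; 135 = 1·113 + 22; 113 = 5·22 + 3; 22 = 7·3 + 1; 3 = 3·1 + 0 → gcd = 1
lcm = 1127·1375/gcd = 1549625/1 = 1549625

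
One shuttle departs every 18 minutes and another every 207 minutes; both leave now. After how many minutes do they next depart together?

18 = 2 · 3²; 207 = 3² · 23
max exponents: 2 · 3² · 23 = 414

414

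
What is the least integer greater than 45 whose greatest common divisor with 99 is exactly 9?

99 = 9·11. Any x with gcd(x, 99) = 9 is a multiple of 9, say 9s, with s coprime to 11.
Need s > 45/9, so s ≥ 6. First s ≥ 6 with gcd(s, 11) = 1 is s = 6. Thus x = 9·6 = 54.

54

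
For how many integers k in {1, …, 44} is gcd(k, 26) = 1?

20

Prime factors of 26: 2, 13. Count integers ≤ 44 divisible by none of them.
By inclusion–exclusion: 44 − ⌊44/2⌋ − ⌊44/13⌋ + ⌊44/26⌋ = 20.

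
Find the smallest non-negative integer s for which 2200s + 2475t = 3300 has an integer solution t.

gcd(2200, 2475) = 275 (Euclid: 2475 = 1·2200 + 275; 2200 = 8·275 + 0), and 275 | 3300.
Extended Euclid: 2200·(-1) + 2475·(1) = 275. Scale by 12: s₀ = -12.
General solution s = s₀ + 9k; reducing mod 9 gives s = 6 (and t = -4).

6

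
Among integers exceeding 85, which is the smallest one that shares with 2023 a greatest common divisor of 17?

102

2023 = 17·119. Any t with gcd(t, 2023) = 17 is a multiple of 17, say 17s, with s coprime to 119.
Need s > 85/17, so s ≥ 6. First s ≥ 6 with gcd(s, 119) = 1 is s = 6. Thus t = 17·6 = 102.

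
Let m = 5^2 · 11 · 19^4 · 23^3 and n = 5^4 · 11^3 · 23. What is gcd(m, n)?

6325

min exponent per shared prime: 5^2 · 11 · 23 = 6325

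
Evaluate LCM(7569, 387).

gcd first: 7569 = 19·387 + 216; 387 = 1·216 + 171; 216 = 1·171 + 45; 171 = 3·45 + 36; 45 = 1·36 + 9; 36 = 4·9 + 0 → gcd = 9
lcm = 7569·387/gcd = 2929203/9 = 325467

325467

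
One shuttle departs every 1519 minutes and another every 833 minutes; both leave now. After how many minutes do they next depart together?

1519 = 7² · 31; 833 = 7² · 17
max exponents: 7² · 17 · 31 = 25823

25823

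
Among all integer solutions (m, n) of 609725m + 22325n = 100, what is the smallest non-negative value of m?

Reduce mod 22325: 609725m ≡ 100 (mod 22325). With g = gcd(609725, 22325) = 25 dividing 100, divide through: 24389m ≡ 4 (mod 893).
Since gcd(24389, 893) = 1, m ≡ 4·(24389)⁻¹ ≡ 469 (mod 893). Smallest non-negative: 469.

469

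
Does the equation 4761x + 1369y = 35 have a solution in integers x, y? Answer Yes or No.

By Bézout, 4761x + 1369y = 35 has integer solutions iff gcd(4761, 1369) | 35.
Euclid: 4761 = 3·1369 + 654; 1369 = 2·654 + 61; 654 = 10·61 + 44; 61 = 1·44 + 17; 44 = 2·17 + 10; 17 = 1·10 + 7; 10 = 1·7 + 3; 7 = 2·3 + 1; 3 = 3·1 + 0. gcd = 1; 35 mod 1 = 0. Yes.

Yes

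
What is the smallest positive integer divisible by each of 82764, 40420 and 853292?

34289539020

82764 = 2² · 3² · 11² · 19; 40420 = 2² · 5 · 43 · 47; 853292 = 2² · 11² · 41 · 43
lcm takes max exponent of each prime: 2² · 3² · 5 · 11² · 19 · 41 · 43 · 47 = 34289539020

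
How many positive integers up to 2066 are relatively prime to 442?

442 = 2·13·17. Inclusion–exclusion on these primes:
2066 − ⌊2066/2⌋ − ⌊2066/13⌋ − ⌊2066/17⌋ + ⌊2066/26⌋ + ⌊2066/34⌋ + ⌊2066/221⌋ − ⌊2066/442⌋ = 898

898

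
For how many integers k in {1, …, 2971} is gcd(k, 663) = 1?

1722

663 = 3·13·17. Inclusion–exclusion on these primes:
2971 − ⌊2971/3⌋ − ⌊2971/13⌋ − ⌊2971/17⌋ + ⌊2971/39⌋ + ⌊2971/51⌋ + ⌊2971/221⌋ − ⌊2971/663⌋ = 1722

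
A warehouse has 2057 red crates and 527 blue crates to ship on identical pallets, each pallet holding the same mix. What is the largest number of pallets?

17

2057 = 11² · 17
527 = 17 · 31
Common: 17 = 17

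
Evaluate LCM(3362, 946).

1590226

gcd first: 3362 = 3·946 + 524; 946 = 1·524 + 422; 524 = 1·422 + 102; 422 = 4·102 + 14; 102 = 7·14 + 4; 14 = 3·4 + 2; 4 = 2·2 + 0 → gcd = 2
lcm = 3362·946/gcd = 3180452/2 = 1590226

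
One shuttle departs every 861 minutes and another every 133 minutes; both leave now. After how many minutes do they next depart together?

16359

gcd first: 861 = 6·133 + 63; 133 = 2·63 + 7; 63 = 9·7 + 0 → gcd = 7
lcm = 861·133/gcd = 114513/7 = 16359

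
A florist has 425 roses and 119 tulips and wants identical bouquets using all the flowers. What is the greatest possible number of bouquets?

Euclid: 425 = 3·119 + 68; 119 = 1·68 + 51; 68 = 1·51 + 17; 51 = 3·17 + 0. Last nonzero remainder: 17.

17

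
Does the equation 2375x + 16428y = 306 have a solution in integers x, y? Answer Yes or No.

gcd(2375, 16428): 16428 = 6·2375 + 2178; 2375 = 1·2178 + 197; 2178 = 11·197 + 11; 197 = 17·11 + 10; 11 = 1·10 + 1; 10 = 10·1 + 0 → 1
1 divides 306, so a solution exists.

Yes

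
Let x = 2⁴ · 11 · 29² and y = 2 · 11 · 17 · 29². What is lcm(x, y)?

max exponent per prime: 2⁴ · 11 · 17 · 29² = 2516272

2516272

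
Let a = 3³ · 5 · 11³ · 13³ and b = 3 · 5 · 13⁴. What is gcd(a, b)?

min exponent per shared prime: 3 · 5 · 13³ = 32955

32955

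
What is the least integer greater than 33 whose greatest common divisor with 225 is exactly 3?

225 = 3·75. Any t with gcd(t, 225) = 3 is a multiple of 3, say 3s, with s coprime to 75.
Need s > 33/3, so s ≥ 12. First s ≥ 12 with gcd(s, 75) = 1 is s = 13. Thus t = 3·13 = 39.

39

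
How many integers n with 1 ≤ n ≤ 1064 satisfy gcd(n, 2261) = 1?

813

Prime factors of 2261: 7, 17, 19. Count integers ≤ 1064 divisible by none of them.
By inclusion–exclusion: 1064 − ⌊1064/7⌋ − ⌊1064/17⌋ − ⌊1064/19⌋ + ⌊1064/119⌋ + ⌊1064/133⌋ + ⌊1064/323⌋ − ⌊1064/2261⌋ = 813.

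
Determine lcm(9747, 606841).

16384707

gcd first: 606841 = 62·9747 + 2527; 9747 = 3·2527 + 2166; 2527 = 1·2166 + 361; 2166 = 6·361 + 0 → gcd = 361
lcm = 9747·606841/gcd = 5914879227/361 = 16384707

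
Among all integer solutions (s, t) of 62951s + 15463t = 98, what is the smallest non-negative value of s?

gcd(62951, 15463) = 7 (Euclid: 62951 = 4·15463 + 1099; 15463 = 14·1099 + 77; 1099 = 14·77 + 21; 77 = 3·21 + 14; 21 = 1·14 + 7; 14 = 2·7 + 0), and 7 | 98.
Extended Euclid: 62951·(802) + 15463·(-3265) = 7. Scale by 14: s₀ = 11228.
General solution s = s₀ + 2209k; reducing mod 2209 gives s = 183 (and t = -745).

183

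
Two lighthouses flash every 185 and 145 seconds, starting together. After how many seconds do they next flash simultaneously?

5365

185 = 5 · 37; 145 = 5 · 29
max exponents: 5 · 29 · 37 = 5365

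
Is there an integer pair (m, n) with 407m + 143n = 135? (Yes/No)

No

gcd(407, 143): 407 = 2·143 + 121; 143 = 1·121 + 22; 121 = 5·22 + 11; 22 = 2·11 + 0 → 11
11 does not divide 135, so a solution does not exist.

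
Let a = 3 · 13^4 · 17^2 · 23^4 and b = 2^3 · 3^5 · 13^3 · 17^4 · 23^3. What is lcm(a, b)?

max exponent per prime: 2^3 · 3^5 · 13^4 · 17^4 · 23^4 = 1297707155737536024

1297707155737536024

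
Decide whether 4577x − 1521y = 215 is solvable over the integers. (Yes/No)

By Bézout, 4577x − 1521y = 215 has integer solutions iff gcd(4577, 1521) | 215.
Euclid: 4577 = 3·1521 + 14; 1521 = 108·14 + 9; 14 = 1·9 + 5; 9 = 1·5 + 4; 5 = 1·4 + 1; 4 = 4·1 + 0. gcd = 1; 215 mod 1 = 0. Yes.

Yes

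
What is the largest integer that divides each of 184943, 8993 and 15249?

184943 = 11 · 17 · 23 · 43; 8993 = 17 · 23²; 15249 = 3 · 13 · 17 · 23
gcd takes min exponent of each prime: 17 · 23 = 391

391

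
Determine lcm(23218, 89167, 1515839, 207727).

119833136306

23218 = 2 · 13 · 19 · 47; 89167 = 13 · 19³; 1515839 = 13 · 17 · 19³; 207727 = 13 · 19 · 29²
lcm takes max exponent of each prime: 2 · 13 · 17 · 19³ · 29² · 47 = 119833136306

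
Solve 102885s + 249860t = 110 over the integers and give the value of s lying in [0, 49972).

Reduce mod 249860: 102885s ≡ 110 (mod 249860). With g = gcd(102885, 249860) = 5 dividing 110, divide through: 20577s ≡ 22 (mod 49972).
Since gcd(20577, 49972) = 1, s ≡ 22·(20577)⁻¹ ≡ 30058 (mod 49972). Smallest non-negative: 30058.

30058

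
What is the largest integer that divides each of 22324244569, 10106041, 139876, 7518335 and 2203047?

34969

22324244569 = 11² · 17⁴ · 47²; 10106041 = 11² · 17⁴; 139876 = 2² · 11² · 17²; 7518335 = 5 · 11² · 17² · 43; 2203047 = 3² · 7 · 11² · 17²
gcd takes min exponent of each prime: 11² · 17² = 34969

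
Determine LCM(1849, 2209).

1849 = 43²; 2209 = 47²
max exponents: 43² · 47² = 4084441

4084441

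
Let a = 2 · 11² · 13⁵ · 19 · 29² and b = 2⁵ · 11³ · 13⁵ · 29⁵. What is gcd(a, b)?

75566293946

min exponent per shared prime: 2 · 11² · 13⁵ · 29² = 75566293946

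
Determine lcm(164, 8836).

gcd first: 8836 = 53·164 + 144; 164 = 1·144 + 20; 144 = 7·20 + 4; 20 = 5·4 + 0 → gcd = 4
lcm = 164·8836/gcd = 1449104/4 = 362276

362276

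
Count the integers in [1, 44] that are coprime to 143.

37

Prime factors of 143: 11, 13. Count integers ≤ 44 divisible by none of them.
By inclusion–exclusion: 44 − ⌊44/11⌋ − ⌊44/13⌋ + ⌊44/143⌋ = 37.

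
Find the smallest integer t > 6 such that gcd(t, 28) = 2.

10

gcd(t, 28) = 2 forces 2 | t; write t = 2s. Then gcd(2s, 2·14) = 2·gcd(s, 14), so need gcd(s, 14) = 1.
2s > 6 gives s ≥ 4. The least s ≥ 4 coprime to 14 is 5, so t = 2·5 = 10.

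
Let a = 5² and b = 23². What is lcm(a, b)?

13225

max exponent per prime: 5² · 23² = 13225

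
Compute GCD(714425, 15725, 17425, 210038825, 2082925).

714425 = 5² · 17 · 41²; 15725 = 5² · 17 · 37; 17425 = 5² · 17 · 41; 210038825 = 5² · 17 · 19² · 37²; 2082925 = 5² · 13² · 17 · 29
gcd takes min exponent of each prime: 5² · 17 = 425

425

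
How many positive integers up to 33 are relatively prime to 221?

30

Prime factors of 221: 13, 17. Count integers ≤ 33 divisible by none of them.
By inclusion–exclusion: 33 − ⌊33/13⌋ − ⌊33/17⌋ + ⌊33/221⌋ = 30.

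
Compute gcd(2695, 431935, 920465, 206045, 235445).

245

gcd(2695, 431935): 431935 = 160·2695 + 735; 2695 = 3·735 + 490; 735 = 1·490 + 245; 490 = 2·245 + 0 → 245
gcd(245, 920465): 920465 = 3757·245 + 0 → 245
gcd(245, 206045): 206045 = 841·245 + 0 → 245
gcd(245, 235445): 235445 = 961·245 + 0 → 245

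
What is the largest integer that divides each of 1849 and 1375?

1

Euclid: 1849 = 1·1375 + 474; 1375 = 2·474 + 427; 474 = 1·427 + 47; 427 = 9·47 + 4; 47 = 11·4 + 3; 4 = 1·3 + 1; 3 = 3·1 + 0. Last nonzero remainder: 1.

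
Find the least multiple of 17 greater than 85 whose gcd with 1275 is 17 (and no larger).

gcd(k, 1275) = 17 forces 17 | k; write k = 17s. Then gcd(17s, 17·75) = 17·gcd(s, 75), so need gcd(s, 75) = 1.
17s > 85 gives s ≥ 6. The least s ≥ 6 coprime to 75 is 7, so k = 17·7 = 119.

119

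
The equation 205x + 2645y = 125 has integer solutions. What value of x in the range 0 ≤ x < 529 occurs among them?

Euclid: 2645 = 12·205 + 185; 205 = 1·185 + 20; 185 = 9·20 + 5; 20 = 4·5 + 0 → gcd = 5; 125 = 5·25.
Back-substitution yields 205·(-129) + 2645·(10) = 5, so one solution is x = -129·25 = -3225, y = 10·25 = 250.
Solutions in x differ by 2645/5 = 529; the one in [0, 529) is -3225 mod 529 = 478.

478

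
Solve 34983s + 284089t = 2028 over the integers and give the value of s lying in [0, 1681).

1072

gcd(34983, 284089) = 169 (Euclid: 284089 = 8·34983 + 4225; 34983 = 8·4225 + 1183; 4225 = 3·1183 + 676; 1183 = 1·676 + 507; 676 = 1·507 + 169; 507 = 3·169 + 0), and 169 | 2028.
Extended Euclid: 34983·(-471) + 284089·(58) = 169. Scale by 12: s₀ = -5652.
General solution s = s₀ + 1681k; reducing mod 1681 gives s = 1072 (and t = -132).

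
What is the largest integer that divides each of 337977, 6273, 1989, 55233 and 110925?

153

337977 = 3² · 17 · 47²; 6273 = 3² · 17 · 41; 1989 = 3² · 13 · 17; 55233 = 3² · 17 · 19²; 110925 = 3² · 5² · 17 · 29
gcd takes min exponent of each prime: 3² · 17 = 153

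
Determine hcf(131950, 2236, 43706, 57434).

26

gcd(131950, 2236): 131950 = 59·2236 + 26; 2236 = 86·26 + 0 → 26
gcd(26, 43706): 43706 = 1681·26 + 0 → 26
gcd(26, 57434): 57434 = 2209·26 + 0 → 26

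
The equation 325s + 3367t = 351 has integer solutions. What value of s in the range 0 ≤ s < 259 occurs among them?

gcd(325, 3367) = 13 (Euclid: 3367 = 10·325 + 117; 325 = 2·117 + 91; 117 = 1·91 + 26; 91 = 3·26 + 13; 26 = 2·13 + 0), and 13 | 351.
Extended Euclid: 325·(114) + 3367·(-11) = 13. Scale by 27: s₀ = 3078.
General solution s = s₀ + 259k; reducing mod 259 gives s = 229 (and t = -22).

229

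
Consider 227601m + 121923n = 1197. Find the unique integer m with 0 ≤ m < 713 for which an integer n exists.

Reduce mod 121923: 227601m ≡ 1197 (mod 121923). With g = gcd(227601, 121923) = 171 dividing 1197, divide through: 1331m ≡ 7 (mod 713).
Since gcd(1331, 713) = 1, m ≡ 7·(1331)⁻¹ ≡ 105 (mod 713). Smallest non-negative: 105.

105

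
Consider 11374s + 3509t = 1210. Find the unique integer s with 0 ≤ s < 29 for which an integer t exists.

Euclid: 11374 = 3·3509 + 847; 3509 = 4·847 + 121; 847 = 7·121 + 0 → gcd = 121; 1210 = 121·10.
Back-substitution yields 11374·(-4) + 3509·(13) = 121, so one solution is s = -4·10 = -40, t = 13·10 = 130.
Solutions in s differ by 3509/121 = 29; the one in [0, 29) is -40 mod 29 = 18.

18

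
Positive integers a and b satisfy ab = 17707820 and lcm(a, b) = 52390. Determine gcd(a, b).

338

gcd·lcm = product, so gcd = 17707820/52390 = 338.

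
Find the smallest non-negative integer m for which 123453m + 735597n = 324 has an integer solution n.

Reduce mod 735597: 123453m ≡ 324 (mod 735597). With g = gcd(123453, 735597) = 9 dividing 324, divide through: 13717m ≡ 36 (mod 81733).
Since gcd(13717, 81733) = 1, m ≡ 36·(13717)⁻¹ ≡ 18674 (mod 81733). Smallest non-negative: 18674.

18674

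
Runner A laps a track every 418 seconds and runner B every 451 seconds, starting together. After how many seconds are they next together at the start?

418 = 2 · 11 · 19; 451 = 11 · 41
max exponents: 2 · 11 · 19 · 41 = 17138

17138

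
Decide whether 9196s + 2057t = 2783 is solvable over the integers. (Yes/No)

Yes

By Bézout, 9196s + 2057t = 2783 has integer solutions iff gcd(9196, 2057) | 2783.
Euclid: 9196 = 4·2057 + 968; 2057 = 2·968 + 121; 968 = 8·121 + 0. gcd = 121; 2783 mod 121 = 0. Yes.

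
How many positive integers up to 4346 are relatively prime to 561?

Prime factors of 561: 3, 11, 17. Count integers ≤ 4346 divisible by none of them.
By inclusion–exclusion: 4346 − ⌊4346/3⌋ − ⌊4346/11⌋ − ⌊4346/17⌋ + ⌊4346/33⌋ + ⌊4346/51⌋ + ⌊4346/187⌋ − ⌊4346/561⌋ = 2480.

2480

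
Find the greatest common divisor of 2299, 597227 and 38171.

19

2299 = 11² · 19; 597227 = 17 · 19 · 43²; 38171 = 7² · 19 · 41
gcd takes min exponent of each prime: 19 = 19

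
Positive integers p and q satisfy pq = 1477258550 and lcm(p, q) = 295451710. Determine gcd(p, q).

5

gcd·lcm = product, so gcd = 1477258550/295451710 = 5.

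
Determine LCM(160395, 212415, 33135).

160395 = 3 · 5 · 17² · 37; 212415 = 3 · 5 · 7² · 17²; 33135 = 3 · 5 · 47²
lcm takes max exponent of each prime: 3 · 5 · 7² · 17² · 37 · 47² = 17361315195

17361315195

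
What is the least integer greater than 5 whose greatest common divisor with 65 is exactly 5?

65 = 5·13. Any m with gcd(m, 65) = 5 is a multiple of 5, say 5s, with s coprime to 13.
Need s > 5/5, so s ≥ 2. First s ≥ 2 with gcd(s, 13) = 1 is s = 2. Thus m = 5·2 = 10.

10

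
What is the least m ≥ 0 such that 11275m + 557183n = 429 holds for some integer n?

11712

gcd(11275, 557183) = 11 (Euclid: 557183 = 49·11275 + 4708; 11275 = 2·4708 + 1859; 4708 = 2·1859 + 990; 1859 = 1·990 + 869; 990 = 1·869 + 121; 869 = 7·121 + 22; 121 = 5·22 + 11; 22 = 2·11 + 0), and 11 | 429.
Extended Euclid: 11275·(-23078) + 557183·(467) = 11. Scale by 39: m₀ = -900042.
General solution m = m₀ + 50653t; reducing mod 50653 gives m = 11712 (and n = -237).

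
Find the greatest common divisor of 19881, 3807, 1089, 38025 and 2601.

9

gcd(19881, 3807): 19881 = 5·3807 + 846; 3807 = 4·846 + 423; 846 = 2·423 + 0 → 423
gcd(423, 1089): 1089 = 2·423 + 243; 423 = 1·243 + 180; 243 = 1·180 + 63; 180 = 2·63 + 54; 63 = 1·54 + 9; 54 = 6·9 + 0 → 9
gcd(9, 38025): 38025 = 4225·9 + 0 → 9
gcd(9, 2601): 2601 = 289·9 + 0 → 9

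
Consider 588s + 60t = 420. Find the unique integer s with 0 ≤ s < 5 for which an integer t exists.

0

Reduce mod 60: 588s ≡ 420 (mod 60). With g = gcd(588, 60) = 12 dividing 420, divide through: 49s ≡ 35 (mod 5).
Since gcd(49, 5) = 1, s ≡ 35·(49)⁻¹ ≡ 0 (mod 5). Smallest non-negative: 0.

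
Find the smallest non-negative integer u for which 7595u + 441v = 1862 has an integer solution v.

gcd(7595, 441) = 49 (Euclid: 7595 = 17·441 + 98; 441 = 4·98 + 49; 98 = 2·49 + 0), and 49 | 1862.
Extended Euclid: 7595·(-4) + 441·(69) = 49. Scale by 38: u₀ = -152.
General solution u = u₀ + 9t; reducing mod 9 gives u = 1 (and v = -13).

1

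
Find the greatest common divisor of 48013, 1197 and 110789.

gcd(48013, 1197): 48013 = 40·1197 + 133; 1197 = 9·133 + 0 → 133
gcd(133, 110789): 110789 = 833·133 + 0 → 133

133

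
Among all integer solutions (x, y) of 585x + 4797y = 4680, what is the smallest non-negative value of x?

8

Reduce mod 4797: 585x ≡ 4680 (mod 4797). With g = gcd(585, 4797) = 117 dividing 4680, divide through: 5x ≡ 40 (mod 41).
Since gcd(5, 41) = 1, x ≡ 40·(5)⁻¹ ≡ 8 (mod 41). Smallest non-negative: 8.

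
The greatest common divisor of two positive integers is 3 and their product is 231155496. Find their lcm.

77051832

Since gcd(m,n)·lcm(m,n) = mn, lcm = 231155496/3 = 77051832.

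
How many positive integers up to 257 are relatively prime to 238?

104

Prime factors of 238: 2, 7, 17. Count integers ≤ 257 divisible by none of them.
By inclusion–exclusion: 257 − ⌊257/2⌋ − ⌊257/7⌋ − ⌊257/17⌋ + ⌊257/14⌋ + ⌊257/34⌋ + ⌊257/119⌋ − ⌊257/238⌋ = 104.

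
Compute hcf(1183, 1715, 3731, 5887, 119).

1183 = 7 · 13²; 1715 = 5 · 7³; 3731 = 7 · 13 · 41; 5887 = 7 · 29²; 119 = 7 · 17
gcd takes min exponent of each prime: 7 = 7

7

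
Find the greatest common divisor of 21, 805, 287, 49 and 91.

21 = 3 · 7; 805 = 5 · 7 · 23; 287 = 7 · 41; 49 = 7²; 91 = 7 · 13
gcd takes min exponent of each prime: 7 = 7

7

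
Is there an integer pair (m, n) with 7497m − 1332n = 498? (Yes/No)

By Bézout, 7497m − 1332n = 498 has integer solutions iff gcd(7497, 1332) | 498.
Euclid: 7497 = 5·1332 + 837; 1332 = 1·837 + 495; 837 = 1·495 + 342; 495 = 1·342 + 153; 342 = 2·153 + 36; 153 = 4·36 + 9; 36 = 4·9 + 0. gcd = 9; 498 mod 9 = 3. No.

No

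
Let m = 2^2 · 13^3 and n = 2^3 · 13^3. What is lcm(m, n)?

17576

max exponent per prime: 2^3 · 13^3 = 17576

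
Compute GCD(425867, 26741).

425867 = 13 · 17 · 41 · 47
26741 = 11² · 13 · 17
Common: 13 · 17 = 221

221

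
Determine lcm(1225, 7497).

1225 = 5² · 7²; 7497 = 3² · 7² · 17
max exponents: 3² · 5² · 7² · 17 = 187425

187425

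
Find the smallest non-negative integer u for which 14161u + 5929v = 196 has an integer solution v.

49

gcd(14161, 5929) = 49 (Euclid: 14161 = 2·5929 + 2303; 5929 = 2·2303 + 1323; 2303 = 1·1323 + 980; 1323 = 1·980 + 343; 980 = 2·343 + 294; 343 = 1·294 + 49; 294 = 6·49 + 0), and 49 | 196.
Extended Euclid: 14161·(-18) + 5929·(43) = 49. Scale by 4: u₀ = -72.
General solution u = u₀ + 121t; reducing mod 121 gives u = 49 (and v = -117).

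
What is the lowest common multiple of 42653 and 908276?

42653 = 13 · 17 · 193; 908276 = 2² · 17 · 19² · 37
max exponents: 2² · 13 · 17 · 19² · 37 · 193 = 2278864484

2278864484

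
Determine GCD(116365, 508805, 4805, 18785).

5

gcd(116365, 508805): 508805 = 4·116365 + 43345; 116365 = 2·43345 + 29675; 43345 = 1·29675 + 13670; 29675 = 2·13670 + 2335; 13670 = 5·2335 + 1995; 2335 = 1·1995 + 340; 1995 = 5·340 + 295; 340 = 1·295 + 45; 295 = 6·45 + 25; 45 = 1·25 + 20; 25 = 1·20 + 5; 20 = 4·5 + 0 → 5
gcd(5, 4805): 4805 = 961·5 + 0 → 5
gcd(5, 18785): 18785 = 3757·5 + 0 → 5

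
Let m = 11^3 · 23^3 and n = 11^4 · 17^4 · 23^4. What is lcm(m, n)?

max exponent per prime: 11^4 · 17^4 · 23^4 = 342198238957201

342198238957201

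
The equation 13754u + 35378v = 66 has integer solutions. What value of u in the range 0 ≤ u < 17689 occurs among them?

Reduce mod 35378: 13754u ≡ 66 (mod 35378). With g = gcd(13754, 35378) = 2 dividing 66, divide through: 6877u ≡ 33 (mod 17689).
Since gcd(6877, 17689) = 1, u ≡ 33·(6877)⁻¹ ≡ 6199 (mod 17689). Smallest non-negative: 6199.

6199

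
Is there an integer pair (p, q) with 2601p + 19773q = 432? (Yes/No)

gcd(2601, 19773): 19773 = 7·2601 + 1566; 2601 = 1·1566 + 1035; 1566 = 1·1035 + 531; 1035 = 1·531 + 504; 531 = 1·504 + 27; 504 = 18·27 + 18; 27 = 1·18 + 9; 18 = 2·9 + 0 → 9
9 divides 432, so a solution exists.

Yes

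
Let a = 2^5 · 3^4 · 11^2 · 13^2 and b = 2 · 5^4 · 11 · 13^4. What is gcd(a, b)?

3718

min exponent per shared prime: 2 · 11 · 13^2 = 3718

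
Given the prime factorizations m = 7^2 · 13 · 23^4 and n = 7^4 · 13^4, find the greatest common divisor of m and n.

min exponent per shared prime: 7^2 · 13 = 637

637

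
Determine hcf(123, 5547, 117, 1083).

3

gcd(123, 5547): 5547 = 45·123 + 12; 123 = 10·12 + 3; 12 = 4·3 + 0 → 3
gcd(3, 117): 117 = 39·3 + 0 → 3
gcd(3, 1083): 1083 = 361·3 + 0 → 3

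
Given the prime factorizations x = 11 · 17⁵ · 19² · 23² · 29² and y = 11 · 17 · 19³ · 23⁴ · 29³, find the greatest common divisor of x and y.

30033121723

min exponent per shared prime: 11 · 17 · 19² · 23² · 29² = 30033121723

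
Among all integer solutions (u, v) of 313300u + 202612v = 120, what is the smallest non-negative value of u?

8336

Euclid: 313300 = 1·202612 + 110688; 202612 = 1·110688 + 91924; 110688 = 1·91924 + 18764; 91924 = 4·18764 + 16868; 18764 = 1·16868 + 1896; 16868 = 8·1896 + 1700; 1896 = 1·1700 + 196; 1700 = 8·196 + 132; 196 = 1·132 + 64; 132 = 2·64 + 4; 64 = 16·4 + 0 → gcd = 4; 120 = 4·30.
Back-substitution yields 313300·(-3099) + 202612·(4792) = 4, so one solution is u = -3099·30 = -92970, v = 4792·30 = 143760.
Solutions in u differ by 202612/4 = 50653; the one in [0, 50653) is -92970 mod 50653 = 8336.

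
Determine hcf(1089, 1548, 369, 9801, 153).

9

gcd(1089, 1548): 1548 = 1·1089 + 459; 1089 = 2·459 + 171; 459 = 2·171 + 117; 171 = 1·117 + 54; 117 = 2·54 + 9; 54 = 6·9 + 0 → 9
gcd(9, 369): 369 = 41·9 + 0 → 9
gcd(9, 9801): 9801 = 1089·9 + 0 → 9
gcd(9, 153): 153 = 17·9 + 0 → 9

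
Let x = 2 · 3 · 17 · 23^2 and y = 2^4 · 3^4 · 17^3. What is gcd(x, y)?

min exponent per shared prime: 2 · 3 · 17 = 102

102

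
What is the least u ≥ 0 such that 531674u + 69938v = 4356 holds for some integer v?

Euclid: 531674 = 7·69938 + 42108; 69938 = 1·42108 + 27830; 42108 = 1·27830 + 14278; 27830 = 1·14278 + 13552; 14278 = 1·13552 + 726; 13552 = 18·726 + 484; 726 = 1·484 + 242; 484 = 2·242 + 0 → gcd = 242; 4356 = 242·18.
Back-substitution yields 531674·(98) + 69938·(-745) = 242, so one solution is u = 98·18 = 1764, v = -745·18 = -13410.
Solutions in u differ by 69938/242 = 289; the one in [0, 289) is 1764 mod 289 = 30.

30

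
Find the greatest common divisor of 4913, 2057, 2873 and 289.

gcd(4913, 2057): 4913 = 2·2057 + 799; 2057 = 2·799 + 459; 799 = 1·459 + 340; 459 = 1·340 + 119; 340 = 2·119 + 102; 119 = 1·102 + 17; 102 = 6·17 + 0 → 17
gcd(17, 2873): 2873 = 169·17 + 0 → 17
gcd(17, 289): 289 = 17·17 + 0 → 17

17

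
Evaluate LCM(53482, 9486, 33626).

14757341742

lcm(53482, 9486) = 53482·9486/gcd = 507330252/34 = 14921478
lcm(14921478, 33626) = 14921478·33626/gcd = 501749619228/34 = 14757341742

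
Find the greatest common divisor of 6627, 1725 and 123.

6627 = 3 · 47²; 1725 = 3 · 5² · 23; 123 = 3 · 41
gcd takes min exponent of each prime: 3 = 3

3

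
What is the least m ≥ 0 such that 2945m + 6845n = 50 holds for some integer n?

860

Reduce mod 6845: 2945m ≡ 50 (mod 6845). With g = gcd(2945, 6845) = 5 dividing 50, divide through: 589m ≡ 10 (mod 1369).
Since gcd(589, 1369) = 1, m ≡ 10·(589)⁻¹ ≡ 860 (mod 1369). Smallest non-negative: 860.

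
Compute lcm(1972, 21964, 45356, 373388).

lcm(1972, 21964) = 1972·21964/gcd = 43313008/68 = 636956
lcm(636956, 45356) = 636956·45356/gcd = 28889776336/1972 = 14649988
lcm(14649988, 373388) = 14649988·373388/gcd = 5470129719344/21964 = 249049796

249049796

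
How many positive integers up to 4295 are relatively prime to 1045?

1045 = 5·11·19. Inclusion–exclusion on these primes:
4295 − ⌊4295/5⌋ − ⌊4295/11⌋ − ⌊4295/19⌋ + ⌊4295/55⌋ + ⌊4295/95⌋ + ⌊4295/209⌋ − ⌊4295/1045⌋ = 2959

2959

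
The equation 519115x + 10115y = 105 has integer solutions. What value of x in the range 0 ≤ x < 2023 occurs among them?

1939

Reduce mod 10115: 519115x ≡ 105 (mod 10115). With g = gcd(519115, 10115) = 5 dividing 105, divide through: 103823x ≡ 21 (mod 2023).
Since gcd(103823, 2023) = 1, x ≡ 21·(103823)⁻¹ ≡ 1939 (mod 2023). Smallest non-negative: 1939.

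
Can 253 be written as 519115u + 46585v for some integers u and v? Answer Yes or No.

gcd(519115, 46585): 519115 = 11·46585 + 6680; 46585 = 6·6680 + 6505; 6680 = 1·6505 + 175; 6505 = 37·175 + 30; 175 = 5·30 + 25; 30 = 1·25 + 5; 25 = 5·5 + 0 → 5
5 does not divide 253, so a solution does not exist.

No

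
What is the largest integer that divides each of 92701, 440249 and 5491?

gcd(92701, 440249): 440249 = 4·92701 + 69445; 92701 = 1·69445 + 23256; 69445 = 2·23256 + 22933; 23256 = 1·22933 + 323; 22933 = 71·323 + 0 → 323
gcd(323, 5491): 5491 = 17·323 + 0 → 323

323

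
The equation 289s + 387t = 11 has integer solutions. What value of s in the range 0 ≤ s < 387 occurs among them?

146

gcd(289, 387) = 1 (Euclid: 387 = 1·289 + 98; 289 = 2·98 + 93; 98 = 1·93 + 5; 93 = 18·5 + 3; 5 = 1·3 + 2; 3 = 1·2 + 1; 2 = 2·1 + 0), and 1 | 11.
Extended Euclid: 289·(154) + 387·(-115) = 1. Scale by 11: s₀ = 1694.
General solution s = s₀ + 387k; reducing mod 387 gives s = 146 (and t = -109).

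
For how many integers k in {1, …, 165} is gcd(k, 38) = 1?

Prime factors of 38: 2, 19. Count integers ≤ 165 divisible by none of them.
By inclusion–exclusion: 165 − ⌊165/2⌋ − ⌊165/19⌋ + ⌊165/38⌋ = 79.

79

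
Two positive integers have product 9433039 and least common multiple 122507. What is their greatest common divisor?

gcd·lcm = product, so gcd = 9433039/122507 = 77.

77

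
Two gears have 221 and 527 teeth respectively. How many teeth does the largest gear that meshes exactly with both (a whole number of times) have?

221 = 13 · 17
527 = 17 · 31
Common: 17 = 17

17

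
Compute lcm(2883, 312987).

300780507

gcd first: 312987 = 108·2883 + 1623; 2883 = 1·1623 + 1260; 1623 = 1·1260 + 363; 1260 = 3·363 + 171; 363 = 2·171 + 21; 171 = 8·21 + 3; 21 = 7·3 + 0 → gcd = 3
lcm = 2883·312987/gcd = 902341521/3 = 300780507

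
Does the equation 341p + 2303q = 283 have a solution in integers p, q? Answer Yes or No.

Yes

gcd(341, 2303): 2303 = 6·341 + 257; 341 = 1·257 + 84; 257 = 3·84 + 5; 84 = 16·5 + 4; 5 = 1·4 + 1; 4 = 4·1 + 0 → 1
1 divides 283, so a solution exists.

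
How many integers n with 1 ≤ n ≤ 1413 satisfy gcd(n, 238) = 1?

Prime factors of 238: 2, 7, 17. Count integers ≤ 1413 divisible by none of them.
By inclusion–exclusion: 1413 − ⌊1413/2⌋ − ⌊1413/7⌋ − ⌊1413/17⌋ + ⌊1413/14⌋ + ⌊1413/34⌋ + ⌊1413/119⌋ − ⌊1413/238⌋ = 570.

570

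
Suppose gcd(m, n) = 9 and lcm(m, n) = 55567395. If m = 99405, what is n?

m·n = gcd·lcm = 9·55567395 = 500106555, so n = 500106555/99405 = 5031.

5031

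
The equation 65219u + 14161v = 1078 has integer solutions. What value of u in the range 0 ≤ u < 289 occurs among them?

Euclid: 65219 = 4·14161 + 8575; 14161 = 1·8575 + 5586; 8575 = 1·5586 + 2989; 5586 = 1·2989 + 2597; 2989 = 1·2597 + 392; 2597 = 6·392 + 245; 392 = 1·245 + 147; 245 = 1·147 + 98; 147 = 1·98 + 49; 98 = 2·49 + 0 → gcd = 49; 1078 = 49·22.
Back-substitution yields 65219·(109) + 14161·(-502) = 49, so one solution is u = 109·22 = 2398, v = -502·22 = -11044.
Solutions in u differ by 14161/49 = 289; the one in [0, 289) is 2398 mod 289 = 86.

86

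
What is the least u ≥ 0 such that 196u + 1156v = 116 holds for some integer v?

Reduce mod 1156: 196u ≡ 116 (mod 1156). With g = gcd(196, 1156) = 4 dividing 116, divide through: 49u ≡ 29 (mod 289).
Since gcd(49, 289) = 1, u ≡ 29·(49)⁻¹ ≡ 266 (mod 289). Smallest non-negative: 266.

266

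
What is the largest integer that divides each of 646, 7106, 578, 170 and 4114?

646 = 2 · 17 · 19; 7106 = 2 · 11 · 17 · 19; 578 = 2 · 17²; 170 = 2 · 5 · 17; 4114 = 2 · 11² · 17
gcd takes min exponent of each prime: 2 · 17 = 34

34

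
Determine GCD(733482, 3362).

2

Euclid: 733482 = 218·3362 + 566; 3362 = 5·566 + 532; 566 = 1·532 + 34; 532 = 15·34 + 22; 34 = 1·22 + 12; 22 = 1·12 + 10; 12 = 1·10 + 2; 10 = 5·2 + 0. Last nonzero remainder: 2.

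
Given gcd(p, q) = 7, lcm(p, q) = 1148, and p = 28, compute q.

287

Using pq = gcd(p,q)·lcm(p,q) = 7·1148 = 8036, we get q = 8036/28 = 287.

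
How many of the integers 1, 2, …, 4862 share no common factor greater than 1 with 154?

1895

Prime factors of 154: 2, 7, 11. Count integers ≤ 4862 divisible by none of them.
By inclusion–exclusion: 4862 − ⌊4862/2⌋ − ⌊4862/7⌋ − ⌊4862/11⌋ + ⌊4862/14⌋ + ⌊4862/22⌋ + ⌊4862/77⌋ − ⌊4862/154⌋ = 1895.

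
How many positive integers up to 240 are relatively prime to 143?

202

143 = 11·13. Inclusion–exclusion on these primes:
240 − ⌊240/11⌋ − ⌊240/13⌋ + ⌊240/143⌋ = 202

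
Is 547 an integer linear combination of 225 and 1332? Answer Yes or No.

By Bézout, 225m + 1332n = 547 has integer solutions iff gcd(225, 1332) | 547.
Euclid: 1332 = 5·225 + 207; 225 = 1·207 + 18; 207 = 11·18 + 9; 18 = 2·9 + 0. gcd = 9; 547 mod 9 = 7. No.

No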